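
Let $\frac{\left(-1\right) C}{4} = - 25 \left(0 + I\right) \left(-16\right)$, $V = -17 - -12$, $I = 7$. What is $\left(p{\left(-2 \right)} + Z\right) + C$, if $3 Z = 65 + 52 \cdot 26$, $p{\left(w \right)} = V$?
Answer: $- \frac{32198}{3} \approx -10733.0$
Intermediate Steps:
$V = -5$ ($V = -17 + 12 = -5$)
$p{\left(w \right)} = -5$
$Z = \frac{1417}{3}$ ($Z = \frac{65 + 52 \cdot 26}{3} = \frac{65 + 1352}{3} = \frac{1}{3} \cdot 1417 = \frac{1417}{3} \approx 472.33$)
$C = -11200$ ($C = - 4 - 25 \left(0 + 7\right) \left(-16\right) = - 4 \left(-25\right) 7 \left(-16\right) = - 4 \left(\left(-175\right) \left(-16\right)\right) = \left(-4\right) 2800 = -11200$)
$\left(p{\left(-2 \right)} + Z\right) + C = \left(-5 + \frac{1417}{3}\right) - 11200 = \frac{1402}{3} - 11200 = - \frac{32198}{3}$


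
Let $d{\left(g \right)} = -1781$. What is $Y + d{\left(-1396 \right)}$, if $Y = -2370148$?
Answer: $-2371929$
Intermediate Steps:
$Y + d{\left(-1396 \right)} = -2370148 - 1781 = -2371929$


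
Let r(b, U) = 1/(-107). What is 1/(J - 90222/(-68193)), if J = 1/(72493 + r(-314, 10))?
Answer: 176318684250/233278931717 ≈ 0.75583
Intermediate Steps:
r(b, U) = -1/107
J = 107/7756750 (J = 1/(72493 - 1/107) = 1/(7756750/107) = 107/7756750 ≈ 1.3794e-5)
1/(J - 90222/(-68193)) = 1/(107/7756750 - 90222/(-68193)) = 1/(107/7756750 - 90222*(-1/68193)) = 1/(107/7756750 + 30074/22731) = 1/(233278931717/176318684250) = 176318684250/233278931717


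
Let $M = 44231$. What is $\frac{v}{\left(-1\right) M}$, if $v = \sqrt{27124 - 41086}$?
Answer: $- \frac{i \sqrt{13962}}{44231} \approx - 0.0026715 i$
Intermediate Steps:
$v = i \sqrt{13962}$ ($v = \sqrt{-13962} = i \sqrt{13962} \approx 118.16 i$)
$\frac{v}{\left(-1\right) M} = \frac{i \sqrt{13962}}{\left(-1\right) 44231} = \frac{i \sqrt{13962}}{-44231} = i \sqrt{13962} \left(- \frac{1}{44231}\right) = - \frac{i \sqrt{13962}}{44231}$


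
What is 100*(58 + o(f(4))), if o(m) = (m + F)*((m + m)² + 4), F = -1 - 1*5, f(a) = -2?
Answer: -10200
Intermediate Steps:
F = -6 (F = -1 - 5 = -6)
o(m) = (-6 + m)*(4 + 4*m²) (o(m) = (m - 6)*((m + m)² + 4) = (-6 + m)*((2*m)² + 4) = (-6 + m)*(4*m² + 4) = (-6 + m)*(4 + 4*m²))
100*(58 + o(f(4))) = 100*(58 + (-24 - 24*(-2)² + 4*(-2) + 4*(-2)³)) = 100*(58 + (-24 - 24*4 - 8 + 4*(-8))) = 100*(58 + (-24 - 96 - 8 - 32)) = 100*(58 - 160) = 100*(-102) = -10200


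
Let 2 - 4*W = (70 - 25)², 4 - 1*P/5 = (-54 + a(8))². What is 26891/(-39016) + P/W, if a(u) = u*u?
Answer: 20510227/78929368 ≈ 0.25986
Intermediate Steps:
a(u) = u²
P = -480 (P = 20 - 5*(-54 + 8²)² = 20 - 5*(-54 + 64)² = 20 - 5*10² = 20 - 5*100 = 20 - 500 = -480)
W = -2023/4 (W = ½ - (70 - 25)²/4 = ½ - ¼*45² = ½ - ¼*2025 = ½ - 2025/4 = -2023/4 ≈ -505.75)
26891/(-39016) + P/W = 26891/(-39016) - 480/(-2023/4) = 26891*(-1/39016) - 480*(-4/2023) = -26891/39016 + 1920/2023 = 20510227/78929368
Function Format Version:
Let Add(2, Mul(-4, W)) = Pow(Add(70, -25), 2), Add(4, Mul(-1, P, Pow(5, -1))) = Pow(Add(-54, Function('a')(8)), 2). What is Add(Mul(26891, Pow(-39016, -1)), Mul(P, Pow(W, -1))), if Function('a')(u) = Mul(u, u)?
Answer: Rational(20510227, 78929368) ≈ 0.25986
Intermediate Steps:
Function('a')(u) = Pow(u, 2)
P = -480 (P = Add(20, Mul(-5, Pow(Add(-54, Pow(8, 2)), 2))) = Add(20, Mul(-5, Pow(Add(-54, 64), 2))) = Add(20, Mul(-5, Pow(10, 2))) = Add(20, Mul(-5, 100)) = Add(20, -500) = -480)
W = Rational(-2023, 4) (W = Add(Rational(1, 2), Mul(Rational(-1, 4), Pow(Add(70, -25), 2))) = Add(Rational(1, 2), Mul(Rational(-1, 4), Pow(45, 2))) = Add(Rational(1, 2), Mul(Rational(-1, 4), 2025)) = Add(Rational(1, 2), Rational(-2025, 4)) = Rational(-2023, 4) ≈ -505.75)
Add(Mul(26891, Pow(-39016, -1)), Mul(P, Pow(W, -1))) = Add(Mul(26891, Pow(-39016, -1)), Mul(-480, Pow(Rational(-2023, 4), -1))) = Add(Mul(26891, Rational(-1, 39016)), Mul(-480, Rational(-4, 2023))) = Add(Rational(-26891, 39016), Rational(1920, 2023)) = Rational(20510227, 78929368)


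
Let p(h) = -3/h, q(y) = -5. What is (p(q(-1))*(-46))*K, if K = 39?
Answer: -5382/5 ≈ -1076.4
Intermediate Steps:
(p(q(-1))*(-46))*K = (-3/(-5)*(-46))*39 = (-3*(-⅕)*(-46))*39 = ((⅗)*(-46))*39 = -138/5*39 = -5382/5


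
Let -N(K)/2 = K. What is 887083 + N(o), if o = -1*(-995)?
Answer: 885093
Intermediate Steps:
o = 995
N(K) = -2*K
887083 + N(o) = 887083 - 2*995 = 887083 - 1990 = 885093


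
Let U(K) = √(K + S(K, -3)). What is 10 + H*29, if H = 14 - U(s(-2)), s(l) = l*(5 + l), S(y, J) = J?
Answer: 416 - 87*I ≈ 416.0 - 87.0*I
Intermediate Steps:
U(K) = √(-3 + K) (U(K) = √(K - 3) = √(-3 + K))
H = 14 - 3*I (H = 14 - √(-3 - 2*(5 - 2)) = 14 - √(-3 - 2*3) = 14 - √(-3 - 6) = 14 - √(-9) = 14 - 3*I ≈ 14.0 - 3.0*I)
10 + H*29 = 10 + (14 - 3*I)*29 = 10 + (406 - 87*I) = 416 - 87*I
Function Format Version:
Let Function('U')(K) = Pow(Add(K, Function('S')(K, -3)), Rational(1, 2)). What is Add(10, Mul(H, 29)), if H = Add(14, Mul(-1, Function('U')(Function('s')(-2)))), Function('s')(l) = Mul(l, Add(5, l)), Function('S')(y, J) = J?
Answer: Add(416, Mul(-87, I)) ≈ Add(416.00, Mul(-87.000, I))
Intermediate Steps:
Function('U')(K) = Pow(Add(-3, K), Rational(1, 2)) (Function('U')(K) = Pow(Add(K, -3), Rational(1, 2)) = Pow(Add(-3, K), Rational(1, 2)))
H = Add(14, Mul(-3, I)) (H = Add(14, Mul(-1, Pow(Add(-3, Mul(-2, Add(5, -2))), Rational(1, 2)))) = Add(14, Mul(-1, Pow(Add(-3, Mul(-2, 3)), Rational(1, 2)))) = Add(14, Mul(-1, Pow(Add(-3, -6), Rational(1, 2)))) = Add(14, Mul(-1, Pow(-9, Rational(1, 2)))) = Add(14, Mul(-1, Mul(3, I))) = Add(14, Mul(-3, I)) ≈ Add(14.000, Mul(-3.0000, I)))
Add(10, Mul(H, 29)) = Add(10, Mul(Add(14, Mul(-3, I)), 29)) = Add(10, Add(406, Mul(-87, I))) = Add(416, Mul(-87, I))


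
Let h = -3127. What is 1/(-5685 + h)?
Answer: -1/8812 ≈ -0.00011348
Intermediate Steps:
1/(-5685 + h) = 1/(-5685 - 3127) = 1/(-8812) = -1/8812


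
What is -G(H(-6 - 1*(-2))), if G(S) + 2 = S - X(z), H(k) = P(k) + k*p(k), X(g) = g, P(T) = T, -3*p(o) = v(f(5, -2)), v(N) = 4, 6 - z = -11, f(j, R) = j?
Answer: 53/3 ≈ 17.667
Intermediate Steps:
z = 17 (z = 6 - 1*(-11) = 6 + 11 = 17)
p(o) = -4/3 (p(o) = -1/3*4 = -4/3)
H(k) = -k/3 (H(k) = k + k*(-4/3) = k - 4*k/3 = -k/3)
G(S) = -19 + S (G(S) = -2 + (S - 1*17) = -2 + (S - 17) = -2 + (-17 + S) = -19 + S)
-G(H(-6 - 1*(-2))) = -(-19 - (-6 - 1*(-2))/3) = -(-19 - (-6 + 2)/3) = -(-19 - 1/3*(-4)) = -(-19 + 4/3) = -1*(-53/3) = 53/3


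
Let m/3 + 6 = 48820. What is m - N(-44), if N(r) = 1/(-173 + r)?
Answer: 31777915/217 ≈ 1.4644e+5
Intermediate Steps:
m = 146442 (m = -18 + 3*48820 = -18 + 146460 = 146442)
m - N(-44) = 146442 - 1/(-173 - 44) = 146442 - 1/(-217) = 146442 - 1*(-1/217) = 146442 + 1/217 = 31777915/217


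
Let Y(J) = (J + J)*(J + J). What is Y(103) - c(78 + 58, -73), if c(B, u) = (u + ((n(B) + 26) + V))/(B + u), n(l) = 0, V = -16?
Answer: 42437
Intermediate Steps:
Y(J) = 4*J² (Y(J) = (2*J)*(2*J) = 4*J²)
c(B, u) = (10 + u)/(B + u) (c(B, u) = (u + ((0 + 26) - 16))/(B + u) = (u + (26 - 16))/(B + u) = (u + 10)/(B + u) = (10 + u)/(B + u))
Y(103) - c(78 + 58, -73) = 4*103² - (10 - 73)/((78 + 58) - 73) = 4*10609 - (-63)/(136 - 73) = 42436 - (-63)/63 = 42436 - 1*(-1) = 42436 + 1 = 42437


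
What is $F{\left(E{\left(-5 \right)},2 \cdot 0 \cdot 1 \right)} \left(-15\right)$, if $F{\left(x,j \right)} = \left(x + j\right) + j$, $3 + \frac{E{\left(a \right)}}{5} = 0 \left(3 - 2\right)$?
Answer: $225$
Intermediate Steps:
$E{\left(a \right)} = -15$ ($E{\left(a \right)} = -15 + 5 \cdot 0 \left(3 - 2\right) = -15 + 5 \cdot 0 \cdot 1 = -15 + 5 \cdot 0 = -15 + 0 = -15$)
$F{\left(x,j \right)} = x + 2 j$ ($F{\left(x,j \right)} = \left(j + x\right) + j = x + 2 j$)
$F{\left(E{\left(-5 \right)},2 \cdot 0 \cdot 1 \right)} \left(-15\right) = \left(-15 + 2 \cdot 2 \cdot 0 \cdot 1\right) \left(-15\right) = \left(-15 + 2 \cdot 0 \cdot 1\right) \left(-15\right) = \left(-15 + 2 \cdot 0\right) \left(-15\right) = \left(-15 + 0\right) \left(-15\right) = \left(-15\right) \left(-15\right) = 225$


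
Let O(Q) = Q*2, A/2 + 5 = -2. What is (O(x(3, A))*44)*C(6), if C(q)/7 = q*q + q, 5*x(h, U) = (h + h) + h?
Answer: 232848/5 ≈ 46570.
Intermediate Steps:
A = -14 (A = -10 + 2*(-2) = -10 - 4 = -14)
x(h, U) = 3*h/5 (x(h, U) = ((h + h) + h)/5 = (2*h + h)/5 = (3*h)/5 = 3*h/5)
C(q) = 7*q + 7*q² (C(q) = 7*(q*q + q) = 7*(q² + q) = 7*(q + q²) = 7*q + 7*q²)
O(Q) = 2*Q
(O(x(3, A))*44)*C(6) = ((2*((⅗)*3))*44)*(7*6*(1 + 6)) = ((2*(9/5))*44)*(7*6*7) = ((18/5)*44)*294 = (792/5)*294 = 232848/5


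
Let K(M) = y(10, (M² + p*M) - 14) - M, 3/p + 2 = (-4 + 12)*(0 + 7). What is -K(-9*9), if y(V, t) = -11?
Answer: -70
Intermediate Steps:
p = 1/18 (p = 3/(-2 + (-4 + 12)*(0 + 7)) = 3/(-2 + 8*7) = 3/(-2 + 56) = 3/54 = 3*(1/54) = 1/18 ≈ 0.055556)
K(M) = -11 - M
-K(-9*9) = -(-11 - (-9)*9) = -(-11 - 1*(-81)) = -(-11 + 81) = -1*70 = -70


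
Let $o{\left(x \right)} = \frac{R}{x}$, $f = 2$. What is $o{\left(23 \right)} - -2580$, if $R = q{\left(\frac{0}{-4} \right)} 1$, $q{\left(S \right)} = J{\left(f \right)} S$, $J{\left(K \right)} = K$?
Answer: $2580$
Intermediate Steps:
$q{\left(S \right)} = 2 S$
$R = 0$ ($R = 2 \frac{0}{-4} \cdot 1 = 2 \cdot 0 \left(- \frac{1}{4}\right) 1 = 2 \cdot 0 \cdot 1 = 0 \cdot 1 = 0$)
$o{\left(x \right)} = 0$ ($o{\left(x \right)} = \frac{0}{x} = 0$)
$o{\left(23 \right)} - -2580 = 0 - -2580 = 0 + 2580 = 2580$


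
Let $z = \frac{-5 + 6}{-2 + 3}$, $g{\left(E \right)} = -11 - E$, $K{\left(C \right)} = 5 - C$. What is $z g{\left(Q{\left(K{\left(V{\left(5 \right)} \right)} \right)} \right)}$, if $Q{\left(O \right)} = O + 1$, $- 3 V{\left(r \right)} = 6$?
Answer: $-19$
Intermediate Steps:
$V{\left(r \right)} = -2$ ($V{\left(r \right)} = \left(- \frac{1}{3}\right) 6 = -2$)
$Q{\left(O \right)} = 1 + O$
$z = 1$ ($z = 1 \cdot 1^{-1} = 1 \cdot 1 = 1$)
$z g{\left(Q{\left(K{\left(V{\left(5 \right)} \right)} \right)} \right)} = 1 \left(-11 - \left(1 + \left(5 - -2\right)\right)\right) = 1 \left(-11 - \left(1 + \left(5 + 2\right)\right)\right) = 1 \left(-11 - \left(1 + 7\right)\right) = 1 \left(-11 - 8\right) = 1 \left(-19\right) = -19$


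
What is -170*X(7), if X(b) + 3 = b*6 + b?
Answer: -7820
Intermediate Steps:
X(b) = -3 + 7*b (X(b) = -3 + (b*6 + b) = -3 + (6*b + b) = -3 + 7*b)
-170*X(7) = -170*(-3 + 7*7) = -170*(-3 + 49) = -170*46 = -7820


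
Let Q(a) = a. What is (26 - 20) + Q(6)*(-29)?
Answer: -168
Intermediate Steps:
(26 - 20) + Q(6)*(-29) = (26 - 20) + 6*(-29) = 6 - 174 = -168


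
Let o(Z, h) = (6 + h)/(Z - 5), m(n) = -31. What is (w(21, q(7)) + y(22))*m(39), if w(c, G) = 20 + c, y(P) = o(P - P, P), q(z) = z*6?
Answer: -5487/5 ≈ -1097.4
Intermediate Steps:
q(z) = 6*z
o(Z, h) = (6 + h)/(-5 + Z)
y(P) = -6/5 - P/5 (y(P) = (6 + P)/(-5 + (P - P)) = (6 + P)/(-5 + 0) = (6 + P)/(-5) = -(6 + P)/5 = -6/5 - P/5)
(w(21, q(7)) + y(22))*m(39) = ((20 + 21) + (-6/5 - ⅕*22))*(-31) = (41 + (-6/5 - 22/5))*(-31) = (41 - 28/5)*(-31) = (177/5)*(-31) = -5487/5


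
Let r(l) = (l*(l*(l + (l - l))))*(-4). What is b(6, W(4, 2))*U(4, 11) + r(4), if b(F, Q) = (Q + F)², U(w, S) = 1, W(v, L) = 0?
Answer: -220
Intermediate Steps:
b(F, Q) = (F + Q)²
r(l) = -4*l³ (r(l) = (l*(l*(l + 0)))*(-4) = (l*(l*l))*(-4) = (l*l²)*(-4) = l³*(-4) = -4*l³)
b(6, W(4, 2))*U(4, 11) + r(4) = (6 + 0)²*1 - 4*4³ = 6²*1 - 4*64 = 36*1 - 256 = 36 - 256 = -220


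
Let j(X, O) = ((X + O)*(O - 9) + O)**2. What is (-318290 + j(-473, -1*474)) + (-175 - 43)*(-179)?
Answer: 208782004061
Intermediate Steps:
j(X, O) = (O + (-9 + O)*(O + X))**2 (j(X, O) = ((O + X)*(-9 + O) + O)**2 = ((-9 + O)*(O + X) + O)**2 = (O + (-9 + O)*(O + X))**2)
(-318290 + j(-473, -1*474)) + (-175 - 43)*(-179) = (-318290 + ((-1*474)**2 - 9*(-473) - (-8)*474 - 1*474*(-473))**2) + (-175 - 43)*(-179) = (-318290 + ((-474)**2 + 4257 - 8*(-474) - 474*(-473))**2) - 218*(-179) = (-318290 + (224676 + 4257 + 3792 + 224202)**2) + 39022 = (-318290 + 456927**2) + 39022 = (-318290 + 208782283329) + 39022 = 208781965039 + 39022 = 208782004061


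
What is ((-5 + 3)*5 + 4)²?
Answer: 36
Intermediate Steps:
((-5 + 3)*5 + 4)² = (-2*5 + 4)² = (-10 + 4)² = (-6)² = 36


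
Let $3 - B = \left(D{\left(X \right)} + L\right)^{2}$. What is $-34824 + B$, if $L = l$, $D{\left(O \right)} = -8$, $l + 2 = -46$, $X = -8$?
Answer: $-37957$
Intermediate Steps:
$l = -48$ ($l = -2 - 46 = -48$)
$L = -48$
$B = -3133$ ($B = 3 - \left(-8 - 48\right)^{2} = 3 - \left(-56\right)^{2} = 3 - 3136 = -3133$)
$-34824 + B = -34824 - 3133 = -37957$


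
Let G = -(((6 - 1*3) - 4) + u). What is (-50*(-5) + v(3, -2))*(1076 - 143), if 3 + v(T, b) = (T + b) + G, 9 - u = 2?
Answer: 225786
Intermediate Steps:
u = 7 (u = 9 - 1*2 = 9 - 2 = 7)
G = -6 (G = -(((6 - 1*3) - 4) + 7) = -(((6 - 3) - 4) + 7) = -((3 - 4) + 7) = -(-1 + 7) = -1*6 = -6)
v(T, b) = -9 + T + b (v(T, b) = -3 + ((T + b) - 6) = -3 + (-6 + T + b) = -9 + T + b)
(-50*(-5) + v(3, -2))*(1076 - 143) = (-50*(-5) + (-9 + 3 - 2))*(1076 - 143) = (-10*(-25) - 8)*933 = (250 - 8)*933 = 242*933 = 225786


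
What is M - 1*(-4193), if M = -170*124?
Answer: -16887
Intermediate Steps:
M = -21080
M - 1*(-4193) = -21080 - 1*(-4193) = -21080 + 4193 = -16887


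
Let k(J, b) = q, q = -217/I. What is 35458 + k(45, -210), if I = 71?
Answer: 2517301/71 ≈ 35455.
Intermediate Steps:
q = -217/71 ≈ -3.0563
k(J, b) = -217/71
35458 + k(45, -210) = 35458 - 217/71 = 2517301/71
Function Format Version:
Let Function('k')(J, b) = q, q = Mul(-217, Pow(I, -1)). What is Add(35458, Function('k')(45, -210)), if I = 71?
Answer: Rational(2517301, 71) ≈ 35455.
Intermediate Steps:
q = Rational(-217, 71) (q = Mul(-217, Pow(71, -1)) = Mul(-217, Rational(1, 71)) = Rational(-217, 71) ≈ -3.0563)
Function('k')(J, b) = Rational(-217, 71)
Add(35458, Function('k')(45, -210)) = Add(35458, Rational(-217, 71)) = Rational(2517301, 71)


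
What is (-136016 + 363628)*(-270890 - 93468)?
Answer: -82932253096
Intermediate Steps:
(-136016 + 363628)*(-270890 - 93468) = 227612*(-364358) = -82932253096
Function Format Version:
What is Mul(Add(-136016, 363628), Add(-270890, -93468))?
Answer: -82932253096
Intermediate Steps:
Mul(Add(-136016, 363628), Add(-270890, -93468)) = Mul(227612, -364358) = -82932253096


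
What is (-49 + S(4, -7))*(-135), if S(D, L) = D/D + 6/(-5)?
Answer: 6642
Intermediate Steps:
S(D, L) = -1/5 (S(D, L) = 1 + 6*(-1/5) = 1 - 6/5 = -1/5)
(-49 + S(4, -7))*(-135) = (-49 - 1/5)*(-135) = -246/5*(-135) = 6642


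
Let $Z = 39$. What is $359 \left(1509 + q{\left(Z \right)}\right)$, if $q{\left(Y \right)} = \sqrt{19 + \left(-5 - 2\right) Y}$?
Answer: $541731 + 359 i \sqrt{254} \approx 5.4173 \cdot 10^{5} + 5721.5 i$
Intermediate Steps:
$q{\left(Y \right)} = \sqrt{19 - 7 Y}$
$359 \left(1509 + q{\left(Z \right)}\right) = 359 \left(1509 + \sqrt{19 - 273}\right) = 359 \left(1509 + \sqrt{-254}\right) = 359 \left(1509 + i \sqrt{254}\right) = 541731 + 359 i \sqrt{254}$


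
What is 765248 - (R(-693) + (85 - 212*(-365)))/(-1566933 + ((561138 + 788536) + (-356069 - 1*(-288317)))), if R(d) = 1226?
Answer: 218104176419/285011 ≈ 7.6525e+5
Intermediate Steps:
765248 - (R(-693) + (85 - 212*(-365)))/(-1566933 + ((561138 + 788536) + (-356069 - 1*(-288317)))) = 765248 - (1226 + (85 - 212*(-365)))/(-1566933 + ((561138 + 788536) + (-356069 - 1*(-288317)))) = 765248 - (1226 + (85 + 77380))/(-1566933 + (1349674 + (-356069 + 288317))) = 765248 - (1226 + 77465)/(-1566933 + (1349674 - 67752)) = 765248 - 78691/(-1566933 + 1281922) = 765248 - 78691/(-285011) = 765248 - 78691*(-1)/285011 = 765248 - 1*(-78691/285011) = 765248 + 78691/285011 = 218104176419/285011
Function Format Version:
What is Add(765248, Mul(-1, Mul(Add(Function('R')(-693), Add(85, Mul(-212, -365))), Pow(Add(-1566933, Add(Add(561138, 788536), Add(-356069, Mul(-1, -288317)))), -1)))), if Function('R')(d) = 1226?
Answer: Rational(218104176419, 285011) ≈ 7.6525e+5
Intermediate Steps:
Add(765248, Mul(-1, Mul(Add(Function('R')(-693), Add(85, Mul(-212, -365))), Pow(Add(-1566933, Add(Add(561138, 788536), Add(-356069, Mul(-1, -288317)))), -1)))) = Add(765248, Mul(-1, Mul(Add(1226, Add(85, Mul(-212, -365))), Pow(Add(-1566933, Add(Add(561138, 788536), Add(-356069, Mul(-1, -288317)))), -1)))) = Add(765248, Mul(-1, Mul(Add(1226, Add(85, 77380)), Pow(Add(-1566933, Add(1349674, Add(-356069, 288317))), -1)))) = Add(765248, Mul(-1, Mul(Add(1226, 77465), Pow(Add(-1566933, Add(1349674, -67752)), -1)))) = Add(765248, Mul(-1, Mul(78691, Pow(Add(-1566933, 1281922), -1)))) = Add(765248, Mul(-1, Mul(78691, Pow(-285011, -1)))) = Add(765248, Mul(-1, Mul(78691, Rational(-1, 285011)))) = Add(765248, Mul(-1, Rational(-78691, 285011))) = Add(765248, Rational(78691, 285011)) = Rational(218104176419, 285011)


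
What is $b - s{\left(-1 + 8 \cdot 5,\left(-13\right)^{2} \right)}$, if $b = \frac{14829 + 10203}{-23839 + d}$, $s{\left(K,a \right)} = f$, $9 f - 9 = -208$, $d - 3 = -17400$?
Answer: $\frac{1995169}{92781} \approx 21.504$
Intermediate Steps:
$d = -17397$ ($d = 3 - 17400 = -17397$)
$f = - \frac{199}{9}$ ($f = 1 + \frac{1}{9} \left(-208\right) = 1 - \frac{208}{9} = - \frac{199}{9} \approx -22.111$)
$s{\left(K,a \right)} = - \frac{199}{9}$
$b = - \frac{6258}{10309}$ ($b = \frac{14829 + 10203}{-23839 - 17397} = \frac{25032}{-41236} = 25032 \left(- \frac{1}{41236}\right) = - \frac{6258}{10309} \approx -0.60704$)
$b - s{\left(-1 + 8 \cdot 5,\left(-13\right)^{2} \right)} = - \frac{6258}{10309} - - \frac{199}{9} = - \frac{6258}{10309} + \frac{199}{9} = \frac{1995169}{92781}$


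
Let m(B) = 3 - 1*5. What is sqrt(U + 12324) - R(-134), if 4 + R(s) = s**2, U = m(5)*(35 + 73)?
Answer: -17952 + 2*sqrt(3027) ≈ -17842.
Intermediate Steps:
m(B) = -2 (m(B) = 3 - 5 = -2)
U = -216 (U = -2*(35 + 73) = -2*108 = -216)
R(s) = -4 + s**2
sqrt(U + 12324) - R(-134) = sqrt(-216 + 12324) - (-4 + (-134)**2) = sqrt(12108) - (-4 + 17956) = 2*sqrt(3027) - 1*17952 = 2*sqrt(3027) - 17952 = -17952 + 2*sqrt(3027)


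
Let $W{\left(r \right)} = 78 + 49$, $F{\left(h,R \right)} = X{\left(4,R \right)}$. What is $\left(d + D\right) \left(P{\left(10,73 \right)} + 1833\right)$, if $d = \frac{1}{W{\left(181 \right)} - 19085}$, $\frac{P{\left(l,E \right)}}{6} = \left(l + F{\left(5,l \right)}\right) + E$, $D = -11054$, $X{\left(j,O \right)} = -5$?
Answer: $- \frac{482201547633}{18958} \approx -2.5435 \cdot 10^{7}$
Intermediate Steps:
$F{\left(h,R \right)} = -5$
$W{\left(r \right)} = 127$
$P{\left(l,E \right)} = -30 + 6 E + 6 l$ ($P{\left(l,E \right)} = 6 \left(\left(l - 5\right) + E\right) = 6 \left(\left(-5 + l\right) + E\right) = 6 \left(-5 + E + l\right) = -30 + 6 E + 6 l$)
$d = - \frac{1}{18958}$ ($d = \frac{1}{127 - 19085} = \frac{1}{-18958} = - \frac{1}{18958} \approx -5.2748 \cdot 10^{-5}$)
$\left(d + D\right) \left(P{\left(10,73 \right)} + 1833\right) = \left(- \frac{1}{18958} - 11054\right) \left(\left(-30 + 6 \cdot 73 + 6 \cdot 10\right) + 1833\right) = - \frac{209561733 \left(\left(-30 + 438 + 60\right) + 1833\right)}{18958} = - \frac{209561733 \left(468 + 1833\right)}{18958} = \left(- \frac{209561733}{18958}\right) 2301 = - \frac{482201547633}{18958}$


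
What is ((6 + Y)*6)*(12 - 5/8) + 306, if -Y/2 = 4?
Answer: 339/2 ≈ 169.50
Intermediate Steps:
Y = -8 (Y = -2*4 = -8)
((6 + Y)*6)*(12 - 5/8) + 306 = ((6 - 8)*6)*(12 - 5/8) + 306 = (-2*6)*(12 - 5*⅛) + 306 = -12*(12 - 5/8) + 306 = -12*91/8 + 306 = -273/2 + 306 = 339/2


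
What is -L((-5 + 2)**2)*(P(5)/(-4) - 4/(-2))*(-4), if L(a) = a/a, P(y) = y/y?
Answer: 7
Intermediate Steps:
P(y) = 1
L(a) = 1
-L((-5 + 2)**2)*(P(5)/(-4) - 4/(-2))*(-4) = -1*(1/(-4) - 4/(-2))*(-4) = -1*(1*(-1/4) - 4*(-1/2))*(-4) = -1*(-1/4 + 2)*(-4) = -1*(7/4)*(-4) = -7*(-4)/4 = -1*(-7) = 7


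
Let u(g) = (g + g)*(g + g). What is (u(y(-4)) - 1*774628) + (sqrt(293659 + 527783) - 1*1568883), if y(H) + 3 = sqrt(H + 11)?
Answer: -2343447 + sqrt(821442) - 24*sqrt(7) ≈ -2.3426e+6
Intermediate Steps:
y(H) = -3 + sqrt(11 + H) (y(H) = -3 + sqrt(H + 11) = -3 + sqrt(11 + H))
u(g) = 4*g**2 (u(g) = (2*g)*(2*g) = 4*g**2)
(u(y(-4)) - 1*774628) + (sqrt(293659 + 527783) - 1*1568883) = (4*(-3 + sqrt(11 - 4))**2 - 1*774628) + (sqrt(293659 + 527783) - 1*1568883) = (4*(-3 + sqrt(7))**2 - 774628) + (sqrt(821442) - 1568883) = (-774628 + 4*(-3 + sqrt(7))**2) + (-1568883 + sqrt(821442)) = -2343511 + sqrt(821442) + 4*(-3 + sqrt(7))**2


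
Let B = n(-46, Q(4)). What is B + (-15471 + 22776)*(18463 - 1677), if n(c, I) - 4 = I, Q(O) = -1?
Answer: 122621733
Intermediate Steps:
n(c, I) = 4 + I
B = 3 (B = 4 - 1 = 3)
B + (-15471 + 22776)*(18463 - 1677) = 3 + (-15471 + 22776)*(18463 - 1677) = 3 + 7305*16786 = 3 + 122621730 = 122621733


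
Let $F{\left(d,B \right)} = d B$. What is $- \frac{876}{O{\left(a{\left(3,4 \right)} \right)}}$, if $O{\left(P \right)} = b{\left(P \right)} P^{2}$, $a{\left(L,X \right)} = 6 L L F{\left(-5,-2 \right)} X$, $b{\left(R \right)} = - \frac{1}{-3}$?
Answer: $- \frac{73}{129600} \approx -0.00056327$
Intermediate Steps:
$b{\left(R \right)} = \frac{1}{3}$ ($b{\left(R \right)} = \left(-1\right) \left(- \frac{1}{3}\right) = \frac{1}{3}$)
$F{\left(d,B \right)} = B d$
$a{\left(L,X \right)} = 60 X L^{2}$ ($a{\left(L,X \right)} = 6 L L \left(\left(-2\right) \left(-5\right)\right) X = 6 L^{2} \cdot 10 X = 6 \cdot 10 L^{2} X = 60 L^{2} X = 60 X L^{2}$)
$O{\left(P \right)} = \frac{P^{2}}{3}$
$- \frac{876}{O{\left(a{\left(3,4 \right)} \right)}} = - \frac{876}{\frac{1}{3} \left(60 \cdot 4 \cdot 3^{2}\right)^{2}} = - \frac{876}{\frac{1}{3} \left(60 \cdot 4 \cdot 9\right)^{2}} = - \frac{876}{\frac{1}{3} \cdot 2160^{2}} = - \frac{876}{\frac{1}{3} \cdot 4665600} = - \frac{876}{1555200} = \left(-876\right) \frac{1}{1555200} = - \frac{73}{129600}$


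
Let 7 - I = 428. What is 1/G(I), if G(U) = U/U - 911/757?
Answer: -757/154 ≈ -4.9156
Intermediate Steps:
I = -421 (I = 7 - 1*428 = 7 - 428 = -421)
G(U) = -154/757 (G(U) = 1 - 911*1/757 = 1 - 911/757 = -154/757)
1/G(I) = 1/(-154/757) = -757/154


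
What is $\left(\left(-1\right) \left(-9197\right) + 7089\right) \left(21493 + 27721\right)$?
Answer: $801499204$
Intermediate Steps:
$\left(\left(-1\right) \left(-9197\right) + 7089\right) \left(21493 + 27721\right) = \left(9197 + 7089\right) 49214 = 16286 \cdot 49214 = 801499204$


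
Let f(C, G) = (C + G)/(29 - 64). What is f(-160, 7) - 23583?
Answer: -825252/35 ≈ -23579.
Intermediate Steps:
f(C, G) = -C/35 - G/35 (f(C, G) = (C + G)/(-35) = (C + G)*(-1/35) = -C/35 - G/35)
f(-160, 7) - 23583 = (-1/35*(-160) - 1/35*7) - 23583 = (32/7 - ⅕) - 23583 = 153/35 - 23583 = -825252/35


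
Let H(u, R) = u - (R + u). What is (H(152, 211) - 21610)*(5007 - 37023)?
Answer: 698621136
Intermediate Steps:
H(u, R) = -R (H(u, R) = u + (-R - u) = -R)
(H(152, 211) - 21610)*(5007 - 37023) = (-1*211 - 21610)*(5007 - 37023) = (-211 - 21610)*(-32016) = -21821*(-32016) = 698621136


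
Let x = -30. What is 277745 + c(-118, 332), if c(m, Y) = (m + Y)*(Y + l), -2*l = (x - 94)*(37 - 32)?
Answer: 415133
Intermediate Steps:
l = 310 (l = -(-30 - 94)*(37 - 32)/2 = -(-62)*5 = -1/2*(-620) = 310)
c(m, Y) = (310 + Y)*(Y + m) (c(m, Y) = (m + Y)*(Y + 310) = (Y + m)*(310 + Y) = (310 + Y)*(Y + m))
277745 + c(-118, 332) = 277745 + (332**2 + 310*332 + 310*(-118) + 332*(-118)) = 277745 + (110224 + 102920 - 36580 - 39176) = 277745 + 137388 = 415133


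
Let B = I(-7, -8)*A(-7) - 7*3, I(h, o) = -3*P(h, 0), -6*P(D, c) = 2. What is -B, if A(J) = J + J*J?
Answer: -21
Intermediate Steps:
A(J) = J + J²
P(D, c) = -⅓ (P(D, c) = -⅙*2 = -⅓)
I(h, o) = 1 (I(h, o) = -3*(-⅓) = 1)
B = 21 (B = 1*(-7*(1 - 7)) - 7*3 = 1*(-7*(-6)) - 21 = 1*42 - 21 = 42 - 21 = 21)
-B = -1*21 = -21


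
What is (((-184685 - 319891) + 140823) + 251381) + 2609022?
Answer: 2496650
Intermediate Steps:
(((-184685 - 319891) + 140823) + 251381) + 2609022 = ((-504576 + 140823) + 251381) + 2609022 = (-363753 + 251381) + 2609022 = -112372 + 2609022 = 2496650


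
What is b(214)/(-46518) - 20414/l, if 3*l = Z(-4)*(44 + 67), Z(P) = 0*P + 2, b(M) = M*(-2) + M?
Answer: -237400654/860583 ≈ -275.86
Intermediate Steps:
b(M) = -M (b(M) = -2*M + M = -M)
Z(P) = 2 (Z(P) = 0 + 2 = 2)
l = 74 (l = (2*(44 + 67))/3 = (2*111)/3 = (⅓)*222 = 74)
b(214)/(-46518) - 20414/l = -1*214/(-46518) - 20414/74 = -214*(-1/46518) - 20414*1/74 = 107/23259 - 10207/37 = -237400654/860583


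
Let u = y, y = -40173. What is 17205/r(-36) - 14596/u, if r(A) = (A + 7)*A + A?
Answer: 11204591/642768 ≈ 17.432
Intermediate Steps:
r(A) = A + A*(7 + A) (r(A) = (7 + A)*A + A = A*(7 + A) + A = A + A*(7 + A))
u = -40173
17205/r(-36) - 14596/u = 17205/((-36*(8 - 36))) - 14596/(-40173) = 17205/((-36*(-28))) - 14596*(-1/40173) = 17205/1008 + 14596/40173 = 17205*(1/1008) + 14596/40173 = 5735/336 + 14596/40173 = 11204591/642768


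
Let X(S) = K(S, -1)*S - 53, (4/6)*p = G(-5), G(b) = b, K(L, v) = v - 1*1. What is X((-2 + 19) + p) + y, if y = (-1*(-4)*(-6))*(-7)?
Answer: 96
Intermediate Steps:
K(L, v) = -1 + v (K(L, v) = v - 1 = -1 + v)
p = -15/2 (p = (3/2)*(-5) = -15/2 ≈ -7.5000)
y = 168 (y = (4*(-6))*(-7) = -24*(-7) = 168)
X(S) = -53 - 2*S (X(S) = (-1 - 1)*S - 53 = -2*S - 53 = -53 - 2*S)
X((-2 + 19) + p) + y = (-53 - 2*((-2 + 19) - 15/2)) + 168 = (-53 - 2*(17 - 15/2)) + 168 = (-53 - 2*19/2) + 168 = (-53 - 19) + 168 = -72 + 168 = 96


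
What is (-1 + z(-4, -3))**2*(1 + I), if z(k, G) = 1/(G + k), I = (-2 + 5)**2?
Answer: 640/49 ≈ 13.061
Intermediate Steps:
I = 9 (I = 3**2 = 9)
(-1 + z(-4, -3))**2*(1 + I) = (-1 + 1/(-3 - 4))**2*(1 + 9) = (-1 + 1/(-7))**2*10 = (-1 - 1/7)**2*10 = (-8/7)**2*10 = (64/49)*10 = 640/49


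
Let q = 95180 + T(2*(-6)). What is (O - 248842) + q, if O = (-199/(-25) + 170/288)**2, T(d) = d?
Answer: -1990667570039/12960000 ≈ -1.5360e+5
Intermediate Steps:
O = 947469961/12960000 (O = (-199*(-1/25) + 170*(1/288))**2 = (199/25 + 85/144)**2 = (30781/3600)**2 = 947469961/12960000 ≈ 73.107)
q = 95168 (q = 95180 + 2*(-6) = 95180 - 12 = 95168)
(O - 248842) + q = (947469961/12960000 - 248842) + 95168 = -3224044850039/12960000 + 95168 = -1990667570039/12960000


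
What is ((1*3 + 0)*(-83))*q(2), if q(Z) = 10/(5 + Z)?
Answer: -2490/7 ≈ -355.71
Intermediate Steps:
((1*3 + 0)*(-83))*q(2) = ((1*3 + 0)*(-83))*(10/(5 + 2)) = ((3 + 0)*(-83))*(10/7) = (3*(-83))*(10*(⅐)) = -249*10/7 = -2490/7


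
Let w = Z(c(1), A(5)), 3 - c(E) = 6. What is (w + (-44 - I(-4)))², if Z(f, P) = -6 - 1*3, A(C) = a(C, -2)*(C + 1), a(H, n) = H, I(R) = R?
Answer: 2401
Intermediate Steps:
c(E) = -3 (c(E) = 3 - 1*6 = 3 - 6 = -3)
A(C) = C*(1 + C) (A(C) = C*(C + 1) = C*(1 + C))
Z(f, P) = -9 (Z(f, P) = -6 - 3 = -9)
w = -9
(w + (-44 - I(-4)))² = (-9 + (-44 - 1*(-4)))² = (-9 + (-44 + 4))² = (-9 - 40)² = (-49)² = 2401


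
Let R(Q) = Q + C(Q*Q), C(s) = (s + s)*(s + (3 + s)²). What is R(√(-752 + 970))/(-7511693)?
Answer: -21389724/7511693 - √218/7511693 ≈ -2.8475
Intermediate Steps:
C(s) = 2*s*(s + (3 + s)²) (C(s) = (2*s)*(s + (3 + s)²) = 2*s*(s + (3 + s)²))
R(Q) = Q + 2*Q²*(Q² + (3 + Q²)²) (R(Q) = Q + 2*(Q*Q)*(Q*Q + (3 + Q*Q)²) = Q + 2*Q²*(Q² + (3 + Q²)²))
R(√(-752 + 970))/(-7511693) = (√(-752 + 970)*(1 + 2*√(-752 + 970)*((√(-752 + 970))² + (3 + (√(-752 + 970))²)²)))/(-7511693) = (√218*(1 + 2*√218*((√218)² + (3 + (√218)²)²)))*(-1/7511693) = (√218*(1 + 2*√218*(218 + (3 + 218)²)))*(-1/7511693) = (√218*(1 + 2*√218*(218 + 221²)))*(-1/7511693) = (√218*(1 + 2*√218*(218 + 48841)))*(-1/7511693) = (√218*(1 + 2*√218*49059))*(-1/7511693) = (√218*(1 + 98118*√218))*(-1/7511693) = -√218*(1 + 98118*√218)/7511693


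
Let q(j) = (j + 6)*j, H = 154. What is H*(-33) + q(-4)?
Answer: -5090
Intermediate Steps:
q(j) = j*(6 + j) (q(j) = (6 + j)*j = j*(6 + j))
H*(-33) + q(-4) = 154*(-33) - 4*(6 - 4) = -5082 - 4*2 = -5082 - 8 = -5090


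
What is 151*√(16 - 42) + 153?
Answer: 153 + 151*I*√26 ≈ 153.0 + 769.95*I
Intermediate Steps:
151*√(16 - 42) + 153 = 151*√(-26) + 153 = 151*(I*√26) + 153 = 151*I*√26 + 153 = 153 + 151*I*√26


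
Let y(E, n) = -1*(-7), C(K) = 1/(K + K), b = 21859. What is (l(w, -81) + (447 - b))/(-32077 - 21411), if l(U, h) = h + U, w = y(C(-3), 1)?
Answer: 10743/26744 ≈ 0.40170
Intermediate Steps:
C(K) = 1/(2*K)
y(E, n) = 7
w = 7
l(U, h) = U + h
(l(w, -81) + (447 - b))/(-32077 - 21411) = ((7 - 81) + (447 - 1*21859))/(-32077 - 21411) = (-74 + (447 - 21859))/(-53488) = (-74 - 21412)*(-1/53488) = -21486*(-1/53488) = 10743/26744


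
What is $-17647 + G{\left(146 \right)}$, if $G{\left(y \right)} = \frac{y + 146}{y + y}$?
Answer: $-17646$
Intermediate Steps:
$G{\left(y \right)} = \frac{146 + y}{2 y}$
$-17647 + G{\left(146 \right)} = -17647 + \frac{146 + 146}{2 \cdot 146} = -17647 + \frac{1}{2} \cdot \frac{1}{146} \cdot 292 = -17647 + 1 = -17646$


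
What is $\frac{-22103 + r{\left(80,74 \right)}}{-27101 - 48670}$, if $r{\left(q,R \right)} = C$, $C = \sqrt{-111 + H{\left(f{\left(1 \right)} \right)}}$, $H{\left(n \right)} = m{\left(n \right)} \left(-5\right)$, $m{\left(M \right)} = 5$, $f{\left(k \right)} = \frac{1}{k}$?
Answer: $\frac{22103}{75771} - \frac{2 i \sqrt{34}}{75771} \approx 0.29171 - 0.00015391 i$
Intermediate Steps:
$H{\left(n \right)} = -25$ ($H{\left(n \right)} = 5 \left(-5\right) = -25$)
$C = 2 i \sqrt{34}$ ($C = \sqrt{-111 - 25} = \sqrt{-136} = 2 i \sqrt{34} \approx 11.662 i$)
$r{\left(q,R \right)} = 2 i \sqrt{34}$
$\frac{-22103 + r{\left(80,74 \right)}}{-27101 - 48670} = \frac{-22103 + 2 i \sqrt{34}}{-27101 - 48670} = \frac{-22103 + 2 i \sqrt{34}}{-75771} = \left(-22103 + 2 i \sqrt{34}\right) \left(- \frac{1}{75771}\right) = \frac{22103}{75771} - \frac{2 i \sqrt{34}}{75771}$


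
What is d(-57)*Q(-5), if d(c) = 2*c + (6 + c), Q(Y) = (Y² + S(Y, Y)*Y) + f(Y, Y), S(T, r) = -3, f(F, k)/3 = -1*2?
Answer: -5610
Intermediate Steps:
f(F, k) = -6 (f(F, k) = 3*(-1*2) = 3*(-2) = -6)
Q(Y) = -6 + Y² - 3*Y (Q(Y) = (Y² - 3*Y) - 6 = -6 + Y² - 3*Y)
d(c) = 6 + 3*c
d(-57)*Q(-5) = (6 + 3*(-57))*(-6 + (-5)² - 3*(-5)) = (6 - 171)*(-6 + 25 + 15) = -165*34 = -5610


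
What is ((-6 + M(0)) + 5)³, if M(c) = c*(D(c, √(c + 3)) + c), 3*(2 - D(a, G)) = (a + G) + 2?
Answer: -1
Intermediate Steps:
D(a, G) = 4/3 - G/3 - a/3 (D(a, G) = 2 - ((a + G) + 2)/3 = 2 - ((G + a) + 2)/3 = 2 - (2 + G + a)/3 = 2 + (-⅔ - G/3 - a/3) = 4/3 - G/3 - a/3)
M(c) = c*(4/3 - √(3 + c)/3 + 2*c/3) (M(c) = c*((4/3 - √(c + 3)/3 - c/3) + c) = c*((4/3 - √(3 + c)/3 - c/3) + c) = c*((4/3 - c/3 - √(3 + c)/3) + c) = c*(4/3 - √(3 + c)/3 + 2*c/3))
((-6 + M(0)) + 5)³ = ((-6 + (⅓)*0*(4 - √(3 + 0) + 2*0)) + 5)³ = ((-6 + (⅓)*0*(4 - √3 + 0)) + 5)³ = ((-6 + (⅓)*0*(4 - √3)) + 5)³ = ((-6 + 0) + 5)³ = (-6 + 5)³ = (-1)³ = -1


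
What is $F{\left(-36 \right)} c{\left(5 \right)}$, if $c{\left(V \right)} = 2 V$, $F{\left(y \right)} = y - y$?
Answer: $0$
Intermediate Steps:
$F{\left(y \right)} = 0$
$F{\left(-36 \right)} c{\left(5 \right)} = 0 \cdot 2 \cdot 5 = 0 \cdot 10 = 0$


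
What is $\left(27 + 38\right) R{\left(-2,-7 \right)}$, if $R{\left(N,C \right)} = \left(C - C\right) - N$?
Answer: $130$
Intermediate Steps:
$R{\left(N,C \right)} = - N$ ($R{\left(N,C \right)} = 0 - N = - N$)
$\left(27 + 38\right) R{\left(-2,-7 \right)} = \left(27 + 38\right) \left(\left(-1\right) \left(-2\right)\right) = 65 \cdot 2 = 130$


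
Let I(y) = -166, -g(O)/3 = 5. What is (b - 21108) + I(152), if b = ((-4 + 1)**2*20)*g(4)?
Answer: -23974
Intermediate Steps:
g(O) = -15 (g(O) = -3*5 = -15)
b = -2700 (b = ((-4 + 1)**2*20)*(-15) = ((-3)**2*20)*(-15) = (9*20)*(-15) = 180*(-15) = -2700)
(b - 21108) + I(152) = (-2700 - 21108) - 166 = -23808 - 166 = -23974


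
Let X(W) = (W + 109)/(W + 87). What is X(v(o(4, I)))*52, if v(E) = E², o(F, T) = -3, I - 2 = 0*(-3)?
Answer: 767/12 ≈ 63.917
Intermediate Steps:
I = 2 (I = 2 + 0*(-3) = 2 + 0 = 2)
X(W) = (109 + W)/(87 + W)
X(v(o(4, I)))*52 = ((109 + (-3)²)/(87 + (-3)²))*52 = ((109 + 9)/(87 + 9))*52 = (118/96)*52 = ((1/96)*118)*52 = (59/48)*52 = 767/12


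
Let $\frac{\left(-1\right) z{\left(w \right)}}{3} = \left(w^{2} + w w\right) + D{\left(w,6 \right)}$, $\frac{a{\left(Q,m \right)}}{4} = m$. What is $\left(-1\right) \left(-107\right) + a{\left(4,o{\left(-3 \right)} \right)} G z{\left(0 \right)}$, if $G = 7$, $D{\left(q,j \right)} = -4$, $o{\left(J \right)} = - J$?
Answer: $1115$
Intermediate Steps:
$a{\left(Q,m \right)} = 4 m$
$z{\left(w \right)} = 12 - 6 w^{2}$ ($z{\left(w \right)} = - 3 \left(\left(w^{2} + w w\right) - 4\right) = - 3 \left(\left(w^{2} + w^{2}\right) - 4\right) = - 3 \left(2 w^{2} - 4\right) = - 3 \left(-4 + 2 w^{2}\right) = 12 - 6 w^{2}$)
$\left(-1\right) \left(-107\right) + a{\left(4,o{\left(-3 \right)} \right)} G z{\left(0 \right)} = \left(-1\right) \left(-107\right) + 4 \left(\left(-1\right) \left(-3\right)\right) 7 \left(12 - 6 \cdot 0^{2}\right) = 107 + 4 \cdot 3 \cdot 7 \left(12 - 0\right) = 107 + 12 \cdot 7 \left(12 + 0\right) = 107 + 84 \cdot 12 = 107 + 1008 = 1115$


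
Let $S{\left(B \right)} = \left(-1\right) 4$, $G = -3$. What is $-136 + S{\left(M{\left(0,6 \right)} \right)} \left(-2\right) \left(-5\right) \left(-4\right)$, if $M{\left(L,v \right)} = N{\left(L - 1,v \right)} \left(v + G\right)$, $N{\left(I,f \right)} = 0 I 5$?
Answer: $24$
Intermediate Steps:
$N{\left(I,f \right)} = 0$ ($N{\left(I,f \right)} = 0 \cdot 5 = 0$)
$M{\left(L,v \right)} = 0$ ($M{\left(L,v \right)} = 0 \left(v - 3\right) = 0 \left(-3 + v\right) = 0$)
$S{\left(B \right)} = -4$
$-136 + S{\left(M{\left(0,6 \right)} \right)} \left(-2\right) \left(-5\right) \left(-4\right) = -136 - 4 \left(-2\right) \left(-5\right) \left(-4\right) = -136 - 4 \cdot 10 \left(-4\right) = -136 - -160 = -136 + 160 = 24$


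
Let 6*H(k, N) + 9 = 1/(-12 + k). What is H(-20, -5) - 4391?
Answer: -843361/192 ≈ -4392.5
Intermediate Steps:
H(k, N) = -3/2 + 1/(6*(-12 + k))
H(-20, -5) - 4391 = (109 - 9*(-20))/(6*(-12 - 20)) - 4391 = (⅙)*(109 + 180)/(-32) - 4391 = (⅙)*(-1/32)*289 - 4391 = -289/192 - 4391 = -843361/192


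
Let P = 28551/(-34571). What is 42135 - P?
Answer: 1456677636/34571 ≈ 42136.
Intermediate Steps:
P = -28551/34571 (P = 28551*(-1/34571) = -28551/34571 ≈ -0.82587)
42135 - P = 42135 - 1*(-28551/34571) = 42135 + 28551/34571 = 1456677636/34571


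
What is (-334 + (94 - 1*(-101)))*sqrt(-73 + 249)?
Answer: -556*sqrt(11) ≈ -1844.0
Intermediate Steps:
(-334 + (94 - 1*(-101)))*sqrt(-73 + 249) = (-334 + (94 + 101))*sqrt(176) = (-334 + 195)*(4*sqrt(11)) = -556*sqrt(11)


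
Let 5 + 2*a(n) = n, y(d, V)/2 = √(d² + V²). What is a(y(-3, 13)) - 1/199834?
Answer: -249793/99917 + √178 ≈ 10.842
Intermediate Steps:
y(d, V) = 2*√(V² + d²) (y(d, V) = 2*√(d² + V²) = 2*√(V² + d²))
a(n) = -5/2 + n/2
a(y(-3, 13)) - 1/199834 = (-5/2 + (2*√(13² + (-3)²))/2) - 1/199834 = (-5/2 + (2*√(169 + 9))/2) - 1*1/199834 = (-5/2 + (2*√178)/2) - 1/199834 = (-5/2 + √178) - 1/199834 = -249793/99917 + √178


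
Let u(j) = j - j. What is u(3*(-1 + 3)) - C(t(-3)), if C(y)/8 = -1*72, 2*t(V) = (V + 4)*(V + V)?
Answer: 576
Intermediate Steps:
t(V) = V*(4 + V) (t(V) = ((V + 4)*(V + V))/2 = ((4 + V)*(2*V))/2 = (2*V*(4 + V))/2 = V*(4 + V))
u(j) = 0
C(y) = -576 (C(y) = 8*(-1*72) = 8*(-72) = -576)
u(3*(-1 + 3)) - C(t(-3)) = 0 - 1*(-576) = 0 + 576 = 576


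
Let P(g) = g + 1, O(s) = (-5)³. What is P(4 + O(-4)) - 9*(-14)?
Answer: 6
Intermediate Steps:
O(s) = -125
P(g) = 1 + g
P(4 + O(-4)) - 9*(-14) = (1 + (4 - 125)) - 9*(-14) = (1 - 121) + 126 = -120 + 126 = 6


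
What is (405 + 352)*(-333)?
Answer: -252081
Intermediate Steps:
(405 + 352)*(-333) = 757*(-333) = -252081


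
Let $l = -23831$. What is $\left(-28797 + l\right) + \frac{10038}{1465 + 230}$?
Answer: $- \frac{29731474}{565} \approx -52622.0$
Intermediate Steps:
$\left(-28797 + l\right) + \frac{10038}{1465 + 230} = \left(-28797 - 23831\right) + \frac{10038}{1465 + 230} = -52628 + \frac{10038}{1695} = -52628 + 10038 \cdot \frac{1}{1695} = -52628 + \frac{3346}{565} = - \frac{29731474}{565}$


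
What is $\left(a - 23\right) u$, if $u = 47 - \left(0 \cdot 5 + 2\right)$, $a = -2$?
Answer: $-1125$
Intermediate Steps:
$u = 45$ ($u = 47 - \left(0 + 2\right) = 47 - 2 = 45$)
$\left(a - 23\right) u = \left(-2 - 23\right) 45 = \left(-25\right) 45 = -1125$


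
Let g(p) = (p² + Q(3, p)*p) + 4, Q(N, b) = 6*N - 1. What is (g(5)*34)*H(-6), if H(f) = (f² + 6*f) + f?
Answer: -23256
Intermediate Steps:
H(f) = f² + 7*f
Q(N, b) = -1 + 6*N
g(p) = 4 + p² + 17*p (g(p) = (p² + (-1 + 6*3)*p) + 4 = (p² + (-1 + 18)*p) + 4 = (p² + 17*p) + 4 = 4 + p² + 17*p)
(g(5)*34)*H(-6) = ((4 + 5² + 17*5)*34)*(-6*(7 - 6)) = ((4 + 25 + 85)*34)*(-6*1) = (114*34)*(-6) = 3876*(-6) = -23256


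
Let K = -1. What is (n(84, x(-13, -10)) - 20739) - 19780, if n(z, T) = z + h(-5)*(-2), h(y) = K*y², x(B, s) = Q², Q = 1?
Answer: -40385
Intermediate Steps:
x(B, s) = 1 (x(B, s) = 1² = 1)
h(y) = -y²
n(z, T) = 50 + z (n(z, T) = z - 1*(-5)²*(-2) = z - 1*25*(-2) = z - 25*(-2) = z + 50 = 50 + z)
(n(84, x(-13, -10)) - 20739) - 19780 = ((50 + 84) - 20739) - 19780 = (134 - 20739) - 19780 = -20605 - 19780 = -40385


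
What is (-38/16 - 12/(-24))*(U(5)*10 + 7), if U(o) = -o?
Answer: 645/8 ≈ 80.625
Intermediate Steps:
(-38/16 - 12/(-24))*(U(5)*10 + 7) = (-38/16 - 12/(-24))*(-1*5*10 + 7) = (-38*1/16 - 12*(-1/24))*(-5*10 + 7) = (-19/8 + ½)*(-50 + 7) = -15/8*(-43) = 645/8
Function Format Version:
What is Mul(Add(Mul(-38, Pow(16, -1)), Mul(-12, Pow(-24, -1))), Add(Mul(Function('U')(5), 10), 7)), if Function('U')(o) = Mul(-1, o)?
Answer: Rational(645, 8) ≈ 80.625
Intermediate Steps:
Mul(Add(Mul(-38, Pow(16, -1)), Mul(-12, Pow(-24, -1))), Add(Mul(Function('U')(5), 10), 7)) = Mul(Add(Mul(-38, Pow(16, -1)), Mul(-12, Pow(-24, -1))), Add(Mul(Mul(-1, 5), 10), 7)) = Mul(Add(Mul(-38, Rational(1, 16)), Mul(-12, Rational(-1, 24))), Add(Mul(-5, 10), 7)) = Mul(Add(Rational(-19, 8), Rational(1, 2)), Add(-50, 7)) = Mul(Rational(-15, 8), -43) = Rational(645, 8)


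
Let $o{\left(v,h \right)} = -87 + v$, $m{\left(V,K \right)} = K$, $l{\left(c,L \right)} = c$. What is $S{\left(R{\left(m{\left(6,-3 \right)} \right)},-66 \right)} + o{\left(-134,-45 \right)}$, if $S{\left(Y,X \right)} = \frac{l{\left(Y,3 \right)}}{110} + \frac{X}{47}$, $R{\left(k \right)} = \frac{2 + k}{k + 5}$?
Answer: $- \frac{2299707}{10340} \approx -222.41$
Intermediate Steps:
$R{\left(k \right)} = \frac{2 + k}{5 + k}$
$S{\left(Y,X \right)} = \frac{X}{47} + \frac{Y}{110}$ ($S{\left(Y,X \right)} = \frac{Y}{110} + \frac{X}{47} = \frac{X}{47} + \frac{Y}{110}$)
$S{\left(R{\left(m{\left(6,-3 \right)} \right)},-66 \right)} + o{\left(-134,-45 \right)} = \left(\frac{1}{47} \left(-66\right) + \frac{\frac{1}{5 - 3} \left(2 - 3\right)}{110}\right) - 221 = \left(- \frac{66}{47} + \frac{\frac{1}{2} \left(-1\right)}{110}\right) - 221 = \left(- \frac{66}{47} + \frac{1}{110} \left(- \frac{1}{2}\right)\right) - 221 = \left(- \frac{66}{47} - \frac{1}{220}\right) - 221 = - \frac{14567}{10340} - 221 = - \frac{2299707}{10340}$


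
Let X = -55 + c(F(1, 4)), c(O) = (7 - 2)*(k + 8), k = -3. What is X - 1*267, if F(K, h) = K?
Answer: -297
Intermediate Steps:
c(O) = 25 (c(O) = (7 - 2)*(-3 + 8) = 5*5 = 25)
X = -30 (X = -55 + 25 = -30)
X - 1*267 = -30 - 1*267 = -30 - 267 = -297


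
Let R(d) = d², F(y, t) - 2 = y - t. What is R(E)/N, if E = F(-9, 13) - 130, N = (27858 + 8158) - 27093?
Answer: 22500/8923 ≈ 2.5216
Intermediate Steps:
F(y, t) = 2 + y - t (F(y, t) = 2 + (y - t) = 2 + y - t)
N = 8923 (N = 36016 - 27093 = 8923)
E = -150 (E = (2 - 9 - 1*13) - 130 = (2 - 9 - 13) - 130 = -20 - 130 = -150)
R(E)/N = (-150)²/8923 = 22500*(1/8923) = 22500/8923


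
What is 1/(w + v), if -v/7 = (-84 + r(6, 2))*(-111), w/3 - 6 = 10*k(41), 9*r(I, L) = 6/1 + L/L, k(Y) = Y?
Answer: -3/190247 ≈ -1.5769e-5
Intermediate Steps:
r(I, L) = 7/9 (r(I, L) = (6/1 + L/L)/9 = (6*1 + 1)/9 = (6 + 1)/9 = (⅑)*7 = 7/9)
w = 1248 (w = 18 + 3*(10*41) = 18 + 3*410 = 18 + 1230 = 1248)
v = -193991/3 (v = -7*(-84 + 7/9)*(-111) = -(-5243)*(-111)/9 = -7*27713/3 = -193991/3 ≈ -64664.)
1/(w + v) = 1/(1248 - 193991/3) = 1/(-190247/3) = -3/190247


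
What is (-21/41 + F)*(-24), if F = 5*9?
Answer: -43776/41 ≈ -1067.7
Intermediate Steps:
F = 45
(-21/41 + F)*(-24) = (-21/41 + 45)*(-24) = (1824/41)*(-24) = -43776/41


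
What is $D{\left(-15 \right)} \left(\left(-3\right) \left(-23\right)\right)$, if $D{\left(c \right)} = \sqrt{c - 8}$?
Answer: $69 i \sqrt{23} \approx 330.91 i$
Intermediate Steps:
$D{\left(c \right)} = \sqrt{-8 + c}$
$D{\left(-15 \right)} \left(\left(-3\right) \left(-23\right)\right) = \sqrt{-8 - 15} \left(\left(-3\right) \left(-23\right)\right) = \sqrt{-23} \cdot 69 = i \sqrt{23} \cdot 69 = 69 i \sqrt{23}$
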